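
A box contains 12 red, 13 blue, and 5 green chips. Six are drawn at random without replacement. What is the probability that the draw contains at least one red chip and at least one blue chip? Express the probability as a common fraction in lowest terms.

1237/1305

There are C(30,6) = 593775 possible draws.
By inclusion-exclusion on the complements, draws missing all red or all blue: C(18,6) + C(17,6) − C(5,6) = 18564 + 12376 − 0 = 30940.
So draws with at least one of each: 593775 − 30940 = 562835, probability 562835/593775 = 1237/1305.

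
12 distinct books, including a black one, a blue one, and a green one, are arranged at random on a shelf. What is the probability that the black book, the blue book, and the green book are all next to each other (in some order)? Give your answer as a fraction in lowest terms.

There are 12! = 479001600 arrangements.
Treat the three as one block: 10! placements × 3! orders within the block = 3628800·6 = 21772800.
Probability = 21772800/479001600 = 1/22.

1/22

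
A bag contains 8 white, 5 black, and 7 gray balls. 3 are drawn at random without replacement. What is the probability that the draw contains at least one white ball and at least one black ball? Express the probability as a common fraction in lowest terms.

25/57

There are C(20,3) = 1140 possible draws.
By inclusion-exclusion on the complements, draws missing all white or all black: C(12,3) + C(15,3) − C(7,3) = 220 + 455 − 35 = 640.
So draws with at least one of each: 1140 − 640 = 500, probability 500/1140 = 25/57.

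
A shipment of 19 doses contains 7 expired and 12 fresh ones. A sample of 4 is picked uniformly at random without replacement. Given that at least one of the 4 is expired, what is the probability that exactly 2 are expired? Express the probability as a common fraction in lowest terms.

66/161

Work in counts. Selections with at least one expired: C(19,4) − C(12,4) = 3876 − 495 = 3381.
Of those, selections where exactly 2 are expired: C(7,2)·C(12,2) = 21·66 = 1386.
Conditional probability = 1386/3381 = 66/161.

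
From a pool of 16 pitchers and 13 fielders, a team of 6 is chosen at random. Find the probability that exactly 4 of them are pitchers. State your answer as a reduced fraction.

The sample space is all 6-subsets of the 29: C(29,6) = 475020.
Selections with exactly 4 pitchers: choose 4 of the 16 pitchers and 2 of the 13 fielders, C(16,4)·C(13,2) = 1820·78 = 141960.
Probability = 141960/475020 = 26/87.

26/87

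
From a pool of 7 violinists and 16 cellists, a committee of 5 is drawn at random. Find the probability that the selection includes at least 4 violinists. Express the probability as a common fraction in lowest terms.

83/4807

There are C(23,5) = 33649 ways to choose the 5.
Favorable selections (at least 4 violinists): C(7,4)·C(16,1) + C(7,5)·C(16,0) = 560 + 21 = 581.
Probability = 581/33649 = 83/4807.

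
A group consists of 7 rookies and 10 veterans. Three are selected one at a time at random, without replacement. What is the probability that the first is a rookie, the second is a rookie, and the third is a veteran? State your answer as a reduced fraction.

Multiply the conditional probabilities at each draw: 7/17 · 6/16 · 10/15 = 420/4080 = 7/68.

7/68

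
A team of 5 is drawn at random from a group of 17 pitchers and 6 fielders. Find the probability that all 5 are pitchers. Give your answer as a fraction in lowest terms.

884/4807

There are C(23,5) = 33649 possible selections.
Selections with all pitchers: C(17,5) = 6188.
Probability = 6188/33649 = 884/4807.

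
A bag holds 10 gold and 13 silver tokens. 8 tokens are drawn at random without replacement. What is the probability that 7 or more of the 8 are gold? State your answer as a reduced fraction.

There are C(23,8) = 490314 ways to choose the 8.
Favorable selections (7 or more gold): C(10,7)·C(13,1) + C(10,8)·C(13,0) = 1560 + 45 = 1605.
Probability = 1605/490314 = 535/163438.

535/163438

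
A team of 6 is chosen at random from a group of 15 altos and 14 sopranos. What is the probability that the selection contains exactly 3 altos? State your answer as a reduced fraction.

91/261

Total number of selections: C(29,6) = 475020.
Selections with exactly 3 altos: choose 3 of the 15 altos and 3 of the 14 sopranos, C(15,3)·C(14,3) = 455·364 = 165620.
Probability = 165620/475020 = 91/261.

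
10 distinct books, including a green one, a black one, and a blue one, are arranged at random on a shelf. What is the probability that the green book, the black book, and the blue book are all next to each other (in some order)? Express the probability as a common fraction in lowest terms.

1/15

There are 10! = 3628800 arrangements.
Treat the three as one block: 8! placements × 3! orders within the block = 40320·6 = 241920.
Probability = 241920/3628800 = 1/15.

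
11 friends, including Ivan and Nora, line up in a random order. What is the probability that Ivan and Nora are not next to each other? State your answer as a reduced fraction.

9/11

There are 11! = 39916800 arrangements.
Arrangements with Ivan and Nora adjacent: 2·10! = 7257600.
So not adjacent: 39916800 − 7257600 = 32659200, probability 32659200/39916800 = 9/11.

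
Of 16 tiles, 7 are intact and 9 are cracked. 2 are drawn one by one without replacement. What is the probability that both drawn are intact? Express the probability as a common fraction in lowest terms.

7/40

Multiply the conditional probabilities at each draw: 7/16 · 6/15 = 42/240 = 7/40.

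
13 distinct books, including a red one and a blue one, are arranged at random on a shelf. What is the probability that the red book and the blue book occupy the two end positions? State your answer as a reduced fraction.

1/78

There are 13! = 6227020800 arrangements.
Place the red book and the blue book at the ends in 2 ways, arrange the remaining 11 in 11! = 39916800 ways: 2·39916800 = 79833600.
Probability = 79833600/6227020800 = 1/78.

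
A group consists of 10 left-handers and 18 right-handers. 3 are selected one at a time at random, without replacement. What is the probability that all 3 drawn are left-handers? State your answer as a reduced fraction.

10/273

Multiply the conditional probabilities at each draw: 10/28 · 9/27 · 8/26 = 720/19656 = 10/273.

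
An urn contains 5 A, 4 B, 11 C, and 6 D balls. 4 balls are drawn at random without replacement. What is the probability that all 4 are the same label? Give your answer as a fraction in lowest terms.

There are C(26,4) = 14950 ways to draw 4 balls.
All same label: C(5,4) + C(4,4) + C(11,4) + C(6,4) = 5 + 1 + 330 + 15 = 351.
Probability = 351/14950 = 27/1150.

27/1150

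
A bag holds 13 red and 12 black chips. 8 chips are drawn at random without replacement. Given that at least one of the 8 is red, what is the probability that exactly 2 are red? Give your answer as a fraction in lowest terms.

Work in counts. Selections with at least one red: C(25,8) − C(12,8) = 1081575 − 495 = 1081080.
Of those, selections where exactly 2 are red: C(13,2)·C(12,6) = 78·924 = 72072.
Conditional probability = 72072/1081080 = 1/15.

1/15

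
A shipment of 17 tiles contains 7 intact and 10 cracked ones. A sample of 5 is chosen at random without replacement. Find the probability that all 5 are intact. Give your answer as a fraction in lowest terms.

3/884

There are C(17,5) = 6188 possible selections.
Selections with all intact: C(7,5) = 21.
Probability = 21/6188 = 3/884.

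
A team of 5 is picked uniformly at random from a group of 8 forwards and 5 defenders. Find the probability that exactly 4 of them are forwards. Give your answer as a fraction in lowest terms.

350/1287

Total number of selections: C(13,5) = 1287.
Selections with exactly 4 forwards: choose 4 of the 8 forwards and 1 of the 5 defenders, C(8,4)·C(5,1) = 70·5 = 350.
Probability = 350/1287.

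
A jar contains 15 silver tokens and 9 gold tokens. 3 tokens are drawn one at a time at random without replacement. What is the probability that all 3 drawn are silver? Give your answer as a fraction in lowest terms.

455/2024

Multiply the conditional probabilities at each draw: 15/24 · 14/23 · 13/22 = 2730/12144 = 455/2024.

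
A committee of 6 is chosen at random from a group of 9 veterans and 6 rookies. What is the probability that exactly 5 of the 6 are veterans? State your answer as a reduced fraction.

There are C(15,6) = 5005 ways to choose 6 from 15.
Selections with exactly 5 veterans: choose 5 of the 9 veterans and 1 of the 6 rookies, C(9,5)·C(6,1) = 126·6 = 756.
Probability = 756/5005 = 108/715.

108/715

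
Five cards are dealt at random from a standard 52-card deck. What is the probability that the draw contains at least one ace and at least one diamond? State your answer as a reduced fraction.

There are C(52,5) = 2598960 possible draws.
By inclusion-exclusion on the complements, draws missing all aces or all diamonds: C(48,5) + C(39,5) − C(36,5) = 1712304 + 575757 − 376992 = 1911069.
So draws with at least one of each: 2598960 − 1911069 = 687891, probability 687891/2598960 = 229297/866320.

229297/866320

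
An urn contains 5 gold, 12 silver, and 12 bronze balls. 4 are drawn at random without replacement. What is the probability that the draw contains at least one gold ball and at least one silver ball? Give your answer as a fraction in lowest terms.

11240/23751

There are C(29,4) = 23751 possible draws.
By inclusion-exclusion on the complements, draws missing all gold or all silver: C(24,4) + C(17,4) − C(12,4) = 10626 + 2380 − 495 = 12511.
So draws with at least one of each: 23751 − 12511 = 11240, probability 11240/23751.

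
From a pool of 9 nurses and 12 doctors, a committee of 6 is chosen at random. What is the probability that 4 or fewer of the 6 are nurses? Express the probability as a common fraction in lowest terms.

There are C(21,6) = 54264 ways to choose the 6.
Favorable selections (4 or fewer nurses): C(9,0)·C(12,6) + C(9,1)·C(12,5) + C(9,2)·C(12,4) + C(9,3)·C(12,3) + C(9,4)·C(12,2) = 924 + 7128 + 17820 + 18480 + 8316 = 52668.
Probability = 52668/54264 = 33/34.

33/34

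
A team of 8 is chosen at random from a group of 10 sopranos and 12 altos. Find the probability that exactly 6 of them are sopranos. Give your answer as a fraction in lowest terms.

There are C(22,8) = 319770 ways to choose 8 from 22.
Selections with exactly 6 sopranos: choose 6 of the 10 sopranos and 2 of the 12 altos, C(10,6)·C(12,2) = 210·66 = 13860.
Probability = 13860/319770 = 14/323.

14/323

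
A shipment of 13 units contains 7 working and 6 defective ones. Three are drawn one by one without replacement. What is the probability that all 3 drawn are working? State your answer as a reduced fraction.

Multiply the conditional probabilities at each draw: 7/13 · 6/12 · 5/11 = 210/1716 = 35/286.

35/286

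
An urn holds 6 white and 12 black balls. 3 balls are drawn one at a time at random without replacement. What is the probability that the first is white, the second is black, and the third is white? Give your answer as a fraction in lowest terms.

Multiply the conditional probabilities at each draw: 6/18 · 12/17 · 5/16 = 360/4896 = 5/68.

5/68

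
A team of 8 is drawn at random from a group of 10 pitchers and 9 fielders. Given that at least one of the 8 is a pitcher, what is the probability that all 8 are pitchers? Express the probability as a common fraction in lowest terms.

Work in counts. Selections with at least one pitcher: C(19,8) − C(9,8) = 75582 − 9 = 75573.
Of those, selections where all 8 are pitchers: C(10,8) = 45.
Conditional probability = 45/75573 = 5/8397.

5/8397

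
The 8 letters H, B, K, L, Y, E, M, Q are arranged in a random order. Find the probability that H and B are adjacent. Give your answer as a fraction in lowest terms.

There are 8! = 40320 arrangements.
Treat H and B as a block: 7! arrangements of the blocks × 2 orders within the block = 2·5040 = 10080.
Probability = 10080/40320 = 1/4.

1/4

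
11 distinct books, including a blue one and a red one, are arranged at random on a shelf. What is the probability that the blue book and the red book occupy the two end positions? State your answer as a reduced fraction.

1/55

There are 11! = 39916800 arrangements.
Place the blue book and the red book at the ends in 2 ways, arrange the remaining 9 in 9! = 362880 ways: 2·362880 = 725760.
Probability = 725760/39916800 = 1/55.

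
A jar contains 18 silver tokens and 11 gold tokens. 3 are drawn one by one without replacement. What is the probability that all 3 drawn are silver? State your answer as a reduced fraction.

136/609

Multiply the conditional probabilities at each draw: 18/29 · 17/28 · 16/27 = 4896/21924 = 136/609.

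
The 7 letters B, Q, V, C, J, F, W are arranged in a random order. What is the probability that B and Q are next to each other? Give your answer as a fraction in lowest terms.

2/7

There are 7! = 5040 arrangements.
Treat B and Q as a block: 6! arrangements of the blocks × 2 orders within the block = 2·720 = 1440.
Probability = 1440/5040 = 2/7.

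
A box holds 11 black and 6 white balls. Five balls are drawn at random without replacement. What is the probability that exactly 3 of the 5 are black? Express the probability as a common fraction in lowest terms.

2475/6188

There are C(17,5) = 6188 ways to choose 5 from 17.
Selections with exactly 3 black: choose 3 of the 11 black and 2 of the 6 white, C(11,3)·C(6,2) = 165·15 = 2475.
Probability = 2475/6188.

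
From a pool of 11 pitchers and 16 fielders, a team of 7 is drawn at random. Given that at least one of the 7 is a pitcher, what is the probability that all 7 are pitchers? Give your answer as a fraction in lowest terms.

3/7969

Work in counts. Selections with at least one pitcher: C(27,7) − C(16,7) = 888030 − 11440 = 876590.
Of those, selections where all 7 are pitchers: C(11,7) = 330.
Conditional probability = 330/876590 = 3/7969.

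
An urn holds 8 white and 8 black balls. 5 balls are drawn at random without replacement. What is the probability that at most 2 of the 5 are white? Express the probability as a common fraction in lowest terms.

There are C(16,5) = 4368 ways to choose the 5.
Favorable selections (at most 2 white): C(8,0)·C(8,5) + C(8,1)·C(8,4) + C(8,2)·C(8,3) = 56 + 560 + 1568 = 2184.
Probability = 2184/4368 = 1/2.

1/2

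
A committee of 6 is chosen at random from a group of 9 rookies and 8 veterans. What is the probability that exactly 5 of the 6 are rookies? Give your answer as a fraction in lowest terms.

18/221

There are C(17,6) = 12376 ways to choose 6 from 17.
Selections with exactly 5 rookies: choose 5 of the 9 rookies and 1 of the 8 veterans, C(9,5)·C(8,1) = 126·8 = 1008.
Probability = 1008/12376 = 18/221.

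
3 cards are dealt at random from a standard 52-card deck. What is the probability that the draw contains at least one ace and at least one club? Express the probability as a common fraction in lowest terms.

33/260

There are C(52,3) = 22100 possible draws.
By inclusion-exclusion on the complements, draws missing all aces or all clubs: C(48,3) + C(39,3) − C(36,3) = 17296 + 9139 − 7140 = 19295.
So draws with at least one of each: 22100 − 19295 = 2805, probability 2805/22100 = 33/260.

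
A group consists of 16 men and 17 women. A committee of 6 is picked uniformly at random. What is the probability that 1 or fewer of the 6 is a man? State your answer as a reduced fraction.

There are C(33,6) = 1107568 ways to choose the 6.
Favorable selections (1 or fewer man): C(16,0)·C(17,6) + C(16,1)·C(17,5) = 12376 + 99008 = 111384.
Probability = 111384/1107568 = 1989/19778.

1989/19778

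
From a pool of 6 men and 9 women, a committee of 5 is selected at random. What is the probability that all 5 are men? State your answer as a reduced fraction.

2/1001

There are C(15,5) = 3003 possible selections.
Selections with all men: C(6,5) = 6.
Probability = 6/3003 = 2/1001.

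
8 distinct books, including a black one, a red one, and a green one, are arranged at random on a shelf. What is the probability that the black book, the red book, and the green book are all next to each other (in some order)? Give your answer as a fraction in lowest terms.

There are 8! = 40320 arrangements.
Treat the three as one block: 6! placements × 3! orders within the block = 720·6 = 4320.
Probability = 4320/40320 = 3/28.

3/28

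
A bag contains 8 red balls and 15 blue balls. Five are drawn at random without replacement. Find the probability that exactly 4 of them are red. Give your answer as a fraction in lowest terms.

The sample space is all 5-subsets of the 23: C(23,5) = 33649.
Selections with exactly 4 red: choose 4 of the 8 red and 1 of the 15 blue, C(8,4)·C(15,1) = 70·15 = 1050.
Probability = 1050/33649 = 150/4807.

150/4807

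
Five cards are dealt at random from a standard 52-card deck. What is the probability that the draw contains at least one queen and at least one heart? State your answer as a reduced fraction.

229297/866320

There are C(52,5) = 2598960 possible draws.
By inclusion-exclusion on the complements, draws missing all queens or all hearts: C(48,5) + C(39,5) − C(36,5) = 1712304 + 575757 − 376992 = 1911069.
So draws with at least one of each: 2598960 − 1911069 = 687891, probability 687891/2598960 = 229297/866320.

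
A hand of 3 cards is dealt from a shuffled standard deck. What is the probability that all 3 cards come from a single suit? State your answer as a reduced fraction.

There are C(52,3) = 22100 possible 3-card hands.
Hands of one suit: 4 suits × C(13,3) = 4·286 = 1144.
Probability = 1144/22100 = 22/425.

22/425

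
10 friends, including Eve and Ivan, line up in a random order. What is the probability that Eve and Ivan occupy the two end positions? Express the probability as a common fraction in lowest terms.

There are 10! = 3628800 arrangements.
Place Eve and Ivan at the ends in 2 ways, arrange the remaining 8 in 8! = 40320 ways: 2·40320 = 80640.
Probability = 80640/3628800 = 1/45.

1/45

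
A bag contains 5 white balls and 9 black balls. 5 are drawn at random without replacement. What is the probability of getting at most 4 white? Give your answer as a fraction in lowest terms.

2001/2002

Total selections: C(14,5) = 2002.
The complement is exactly 5 white: C(5,5)·C(9,0) = 1.
Probability = 1 − 1/2002 = 2001/2002.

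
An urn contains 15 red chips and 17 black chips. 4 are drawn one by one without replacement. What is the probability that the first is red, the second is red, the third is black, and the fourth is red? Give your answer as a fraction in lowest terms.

Multiply the conditional probabilities at each draw: 15/32 · 14/31 · 17/30 · 13/29 = 46410/863040 = 1547/28768.

1547/28768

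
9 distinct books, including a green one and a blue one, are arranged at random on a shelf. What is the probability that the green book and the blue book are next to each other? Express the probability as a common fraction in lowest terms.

2/9

There are 9! = 362880 arrangements.
Treat the green book and the blue book as a block: 8! arrangements of the blocks × 2 orders within the block = 2·40320 = 80640.
Probability = 80640/362880 = 2/9.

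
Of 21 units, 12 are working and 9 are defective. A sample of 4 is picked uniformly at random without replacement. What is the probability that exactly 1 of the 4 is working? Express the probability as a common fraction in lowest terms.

16/95

The sample space is all 4-subsets of the 21: C(21,4) = 5985.
Selections with exactly 1 working: choose 1 of the 12 working and 3 of the 9 defective, C(12,1)·C(9,3) = 12·84 = 1008.
Probability = 1008/5985 = 16/95.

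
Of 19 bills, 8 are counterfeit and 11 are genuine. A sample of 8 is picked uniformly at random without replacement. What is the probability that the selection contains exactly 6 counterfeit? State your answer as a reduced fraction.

There are C(19,8) = 75582 ways to choose 8 from 19.
Selections with exactly 6 counterfeit: choose 6 of the 8 counterfeit and 2 of the 11 genuine, C(8,6)·C(11,2) = 28·55 = 1540.
Probability = 1540/75582 = 770/37791.

770/37791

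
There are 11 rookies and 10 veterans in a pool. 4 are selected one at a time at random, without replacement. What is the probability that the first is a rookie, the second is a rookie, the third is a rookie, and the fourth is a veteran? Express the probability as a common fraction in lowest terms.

Multiply the conditional probabilities at each draw: 11/21 · 10/20 · 9/19 · 10/18 = 9900/143640 = 55/798.

55/798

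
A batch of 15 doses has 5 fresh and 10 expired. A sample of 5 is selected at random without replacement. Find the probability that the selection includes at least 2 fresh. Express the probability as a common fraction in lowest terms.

There are C(15,5) = 3003 ways to choose the 5.
Count the complement (fewer than 2 fresh): C(5,0)·C(10,5) + C(5,1)·C(10,4) = 252 + 1050 = 1302.
Probability = 1 − 1302/3003 = 1701/3003 = 81/143.

81/143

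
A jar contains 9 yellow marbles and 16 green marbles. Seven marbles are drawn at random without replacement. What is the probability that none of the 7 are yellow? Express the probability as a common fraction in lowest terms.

There are C(25,7) = 480700 possible selections.
Selections with no yellow (all green): C(16,7) = 11440.
Probability = 11440/480700 = 52/2185.

52/2185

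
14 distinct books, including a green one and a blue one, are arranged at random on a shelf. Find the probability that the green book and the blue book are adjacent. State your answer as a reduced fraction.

There are 14! = 87178291200 arrangements.
Treat the green book and the blue book as a block: 13! arrangements of the blocks × 2 orders within the block = 2·6227020800 = 12454041600.
Probability = 12454041600/87178291200 = 1/7.

1/7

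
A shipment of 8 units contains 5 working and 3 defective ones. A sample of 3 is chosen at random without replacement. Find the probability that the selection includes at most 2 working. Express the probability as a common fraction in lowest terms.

There are C(8,3) = 56 ways to choose the 3.
Favorable selections (at most 2 working): C(5,0)·C(3,3) + C(5,1)·C(3,2) + C(5,2)·C(3,1) = 1 + 15 + 30 = 46.
Probability = 46/56 = 23/28.

23/28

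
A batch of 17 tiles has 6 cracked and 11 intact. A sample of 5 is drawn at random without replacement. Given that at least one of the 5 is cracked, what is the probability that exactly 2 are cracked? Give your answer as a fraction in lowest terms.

2475/5726

Work in counts. Selections with at least one cracked: C(17,5) − C(11,5) = 6188 − 462 = 5726.
Of those, selections where exactly 2 are cracked: C(6,2)·C(11,3) = 15·165 = 2475.
Conditional probability = 2475/5726.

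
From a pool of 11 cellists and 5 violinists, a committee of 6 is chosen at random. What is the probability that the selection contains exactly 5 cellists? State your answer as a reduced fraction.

The sample space is all 6-subsets of the 16: C(16,6) = 8008.
Selections with exactly 5 cellists: choose 5 of the 11 cellists and 1 of the 5 violinists, C(11,5)·C(5,1) = 462·5 = 2310.
Probability = 2310/8008 = 15/52.

15/52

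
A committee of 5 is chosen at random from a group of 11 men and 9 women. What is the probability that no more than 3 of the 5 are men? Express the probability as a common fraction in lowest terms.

503/646

Total selections: C(20,5) = 15504.
Count the complement (more than 3 men): C(11,4)·C(9,1) + C(11,5)·C(9,0) = 2970 + 462 = 3432.
Probability = 1 − 3432/15504 = 12072/15504 = 503/646.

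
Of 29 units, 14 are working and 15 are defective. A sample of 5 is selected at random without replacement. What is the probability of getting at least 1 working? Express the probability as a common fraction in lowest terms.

There are C(29,5) = 118755 ways to choose the 5.
The complement is all 5 are defective: C(15,5) = 3003.
Probability = 1 − 3003/118755 = 115752/118755 = 424/435.

424/435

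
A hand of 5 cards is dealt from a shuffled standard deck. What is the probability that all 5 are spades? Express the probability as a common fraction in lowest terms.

There are C(52,5) = 2598960 possible 5-card hands.
Hands that are all spades: C(13,5) = 1287.
Probability = 1287/2598960 = 33/66640.

33/66640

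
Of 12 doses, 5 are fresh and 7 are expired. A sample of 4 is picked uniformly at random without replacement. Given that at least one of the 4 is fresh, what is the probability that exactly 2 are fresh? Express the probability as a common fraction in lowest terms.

21/46

Work in counts. Selections with at least one fresh: C(12,4) − C(7,4) = 495 − 35 = 460.
Of those, selections where exactly 2 are fresh: C(5,2)·C(7,2) = 10·21 = 210.
Conditional probability = 210/460 = 21/46.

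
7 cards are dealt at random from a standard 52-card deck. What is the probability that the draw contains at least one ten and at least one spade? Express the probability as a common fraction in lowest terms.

There are C(52,7) = 133784560 possible draws.
By inclusion-exclusion on the complements, draws missing all tens or all spades: C(48,7) + C(39,7) − C(36,7) = 73629072 + 15380937 − 8347680 = 80662329.
So draws with at least one of each: 133784560 − 80662329 = 53122231, probability 53122231/133784560.

53122231/133784560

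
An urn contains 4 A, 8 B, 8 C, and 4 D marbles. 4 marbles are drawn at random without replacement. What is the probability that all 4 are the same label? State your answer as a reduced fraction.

There are C(24,4) = 10626 ways to draw 4 marbles.
All same label: C(4,4) + C(8,4) + C(8,4) + C(4,4) = 1 + 70 + 70 + 1 = 142.
Probability = 142/10626 = 71/5313.

71/5313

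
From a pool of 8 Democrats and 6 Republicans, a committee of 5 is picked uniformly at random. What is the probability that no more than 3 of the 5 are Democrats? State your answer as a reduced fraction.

Total selections: C(14,5) = 2002.
Count the complement (more than 3 Democrats): C(8,4)·C(6,1) + C(8,5)·C(6,0) = 420 + 56 = 476.
Probability = 1 − 476/2002 = 1526/2002 = 109/143.

109/143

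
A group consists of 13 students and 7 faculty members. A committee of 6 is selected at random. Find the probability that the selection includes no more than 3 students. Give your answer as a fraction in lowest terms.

There are C(20,6) = 38760 ways to choose the 6.
Count the complement (more than 3 students): C(13,4)·C(7,2) + C(13,5)·C(7,1) + C(13,6)·C(7,0) = 15015 + 9009 + 1716 = 25740.
Probability = 1 − 25740/38760 = 13020/38760 = 217/646.

217/646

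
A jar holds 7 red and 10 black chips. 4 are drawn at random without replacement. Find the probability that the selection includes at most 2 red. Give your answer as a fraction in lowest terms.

57/68

There are C(17,4) = 2380 ways to choose the 4.
Favorable selections (at most 2 red): C(7,0)·C(10,4) + C(7,1)·C(10,3) + C(7,2)·C(10,2) = 210 + 840 + 945 = 1995.
Probability = 1995/2380 = 57/68.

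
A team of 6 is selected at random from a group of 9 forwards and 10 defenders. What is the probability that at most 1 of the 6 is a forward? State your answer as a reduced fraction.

Total selections: C(19,6) = 27132.
Favorable selections (at most 1 forward): C(9,0)·C(10,6) + C(9,1)·C(10,5) = 210 + 2268 = 2478.
Probability = 2478/27132 = 59/646.

59/646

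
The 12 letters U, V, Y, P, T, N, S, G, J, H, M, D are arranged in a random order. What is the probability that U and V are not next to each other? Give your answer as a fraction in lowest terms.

5/6

There are 12! = 479001600 arrangements.
Arrangements with U and V adjacent: 2·11! = 79833600.
So not adjacent: 479001600 − 79833600 = 399168000, probability 399168000/479001600 = 5/6.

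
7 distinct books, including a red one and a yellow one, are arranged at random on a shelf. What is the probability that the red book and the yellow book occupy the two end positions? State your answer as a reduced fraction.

1/21

There are 7! = 5040 arrangements.
Place the red book and the yellow book at the ends in 2 ways, arrange the remaining 5 in 5! = 120 ways: 2·120 = 240.
Probability = 240/5040 = 1/21.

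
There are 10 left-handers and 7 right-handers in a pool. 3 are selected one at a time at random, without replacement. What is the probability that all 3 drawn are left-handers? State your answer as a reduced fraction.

3/17

Multiply the conditional probabilities at each draw: 10/17 · 9/16 · 8/15 = 720/4080 = 3/17.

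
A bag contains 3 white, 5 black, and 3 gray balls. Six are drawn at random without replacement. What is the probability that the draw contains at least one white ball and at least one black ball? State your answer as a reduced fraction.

433/462

There are C(11,6) = 462 possible draws.
By inclusion-exclusion on the complements, draws missing all white or all black: C(8,6) + C(6,6) − C(3,6) = 28 + 1 − 0 = 29.
So draws with at least one of each: 462 − 29 = 433, probability 433/462.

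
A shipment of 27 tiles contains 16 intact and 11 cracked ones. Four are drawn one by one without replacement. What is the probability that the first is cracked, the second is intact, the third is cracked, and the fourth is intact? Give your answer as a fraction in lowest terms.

Multiply the conditional probabilities at each draw: 11/27 · 16/26 · 10/25 · 15/24 = 26400/421200 = 22/351.

22/351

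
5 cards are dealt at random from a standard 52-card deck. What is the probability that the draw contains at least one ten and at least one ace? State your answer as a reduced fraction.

There are C(52,5) = 2598960 possible draws.
By inclusion-exclusion on the complements, draws missing all tens or all aces: C(48,5) + C(48,5) − C(44,5) = 1712304 + 1712304 − 1086008 = 2338600.
So draws with at least one of each: 2598960 − 2338600 = 260360, probability 260360/2598960 = 6509/64974.

6509/64974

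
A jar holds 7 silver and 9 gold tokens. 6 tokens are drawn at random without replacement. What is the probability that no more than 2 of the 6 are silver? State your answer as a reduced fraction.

There are C(16,6) = 8008 ways to choose the 6.
Favorable selections (no more than 2 silver): C(7,0)·C(9,6) + C(7,1)·C(9,5) + C(7,2)·C(9,4) = 84 + 882 + 2646 = 3612.
Probability = 3612/8008 = 129/286.

129/286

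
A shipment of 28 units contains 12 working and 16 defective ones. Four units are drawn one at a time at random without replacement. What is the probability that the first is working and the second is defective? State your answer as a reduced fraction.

Multiply the conditional probabilities at each draw: 12/28 · 16/27 = 192/756 = 16/63.

16/63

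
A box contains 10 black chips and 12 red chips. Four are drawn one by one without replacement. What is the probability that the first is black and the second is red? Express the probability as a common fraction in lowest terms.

Multiply the conditional probabilities at each draw: 10/22 · 12/21 = 120/462 = 20/77.

20/77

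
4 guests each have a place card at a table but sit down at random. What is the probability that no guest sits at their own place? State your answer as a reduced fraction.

3/8

There are 4! = 24 seatings.
By inclusion-exclusion, seatings with no fixed points: C(4,0)·4! − C(4,1)·3! + C(4,2)·2! − C(4,3)·1! + C(4,4)·0! = 9.
Probability = 9/24 = 3/8.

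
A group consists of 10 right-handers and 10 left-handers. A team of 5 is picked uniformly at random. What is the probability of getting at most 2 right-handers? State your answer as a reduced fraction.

There are C(20,5) = 15504 ways to choose the 5.
Favorable selections (at most 2 right-handers): C(10,0)·C(10,5) + C(10,1)·C(10,4) + C(10,2)·C(10,3) = 252 + 2100 + 5400 = 7752.
Probability = 7752/15504 = 1/2.

1/2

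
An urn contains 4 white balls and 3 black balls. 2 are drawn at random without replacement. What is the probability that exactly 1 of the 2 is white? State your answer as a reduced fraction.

There are C(7,2) = 21 ways to choose 2 from 7.
Selections with exactly 1 white: choose 1 of the 4 white and 1 of the 3 black, C(4,1)·C(3,1) = 4·3 = 12.
Probability = 12/21 = 4/7.

4/7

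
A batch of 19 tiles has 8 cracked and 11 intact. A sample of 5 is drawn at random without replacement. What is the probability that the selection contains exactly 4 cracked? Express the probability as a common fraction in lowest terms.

385/5814

The sample space is all 5-subsets of the 19: C(19,5) = 11628.
Selections with exactly 4 cracked: choose 4 of the 8 cracked and 1 of the 11 intact, C(8,4)·C(11,1) = 70·11 = 770.
Probability = 770/11628 = 385/5814.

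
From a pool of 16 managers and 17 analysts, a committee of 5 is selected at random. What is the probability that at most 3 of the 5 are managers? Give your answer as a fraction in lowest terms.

50507/59334

Total selections: C(33,5) = 237336.
Count the complement (more than 3 managers): C(16,4)·C(17,1) + C(16,5)·C(17,0) = 30940 + 4368 = 35308.
Probability = 1 − 35308/237336 = 202028/237336 = 50507/59334.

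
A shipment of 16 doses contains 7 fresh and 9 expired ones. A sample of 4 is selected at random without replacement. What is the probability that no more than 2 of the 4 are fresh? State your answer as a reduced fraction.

21/26

There are C(16,4) = 1820 ways to choose the 4.
Count the complement (more than 2 fresh): C(7,3)·C(9,1) + C(7,4)·C(9,0) = 315 + 35 = 350.
Probability = 1 − 350/1820 = 1470/1820 = 21/26.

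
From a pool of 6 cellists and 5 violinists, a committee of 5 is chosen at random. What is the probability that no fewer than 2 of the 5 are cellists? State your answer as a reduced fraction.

431/462

There are C(11,5) = 462 ways to choose the 5.
Count the complement (fewer than 2 cellists): C(6,0)·C(5,5) + C(6,1)·C(5,4) = 1 + 30 = 31.
Probability = 1 − 31/462 = 431/462.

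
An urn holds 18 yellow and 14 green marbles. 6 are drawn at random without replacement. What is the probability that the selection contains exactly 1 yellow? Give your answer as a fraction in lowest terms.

143/3596

There are C(32,6) = 906192 ways to choose 6 from 32.
Selections with exactly 1 yellow: choose 1 of the 18 yellow and 5 of the 14 green, C(18,1)·C(14,5) = 18·2002 = 36036.
Probability = 36036/906192 = 143/3596.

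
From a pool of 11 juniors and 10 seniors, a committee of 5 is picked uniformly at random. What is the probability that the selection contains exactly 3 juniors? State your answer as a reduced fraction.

There are C(21,5) = 20349 ways to choose 5 from 21.
Selections with exactly 3 juniors: choose 3 of the 11 juniors and 2 of the 10 seniors, C(11,3)·C(10,2) = 165·45 = 7425.
Probability = 7425/20349 = 825/2261.

825/2261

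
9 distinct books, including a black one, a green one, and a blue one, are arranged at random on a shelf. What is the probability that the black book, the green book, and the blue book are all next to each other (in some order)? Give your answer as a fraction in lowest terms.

There are 9! = 362880 arrangements.
Treat the three as one block: 7! placements × 3! orders within the block = 5040·6 = 30240.
Probability = 30240/362880 = 1/12.

1/12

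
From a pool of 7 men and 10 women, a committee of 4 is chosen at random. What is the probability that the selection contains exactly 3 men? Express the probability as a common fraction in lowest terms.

There are C(17,4) = 2380 ways to choose 4 from 17.
Selections with exactly 3 men: choose 3 of the 7 men and 1 of the 10 women, C(7,3)·C(10,1) = 35·10 = 350.
Probability = 350/2380 = 5/34.

5/34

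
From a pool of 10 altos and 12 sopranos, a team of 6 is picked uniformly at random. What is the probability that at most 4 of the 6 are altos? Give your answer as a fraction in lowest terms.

309/323

There are C(22,6) = 74613 ways to choose the 6.
Count the complement (more than 4 altos): C(10,5)·C(12,1) + C(10,6)·C(12,0) = 3024 + 210 = 3234.
Probability = 1 − 3234/74613 = 71379/74613 = 309/323.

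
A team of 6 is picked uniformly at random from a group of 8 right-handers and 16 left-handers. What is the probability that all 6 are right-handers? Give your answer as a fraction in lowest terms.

There are C(24,6) = 134596 possible selections.
Selections with all right-handers: C(8,6) = 28.
Probability = 28/134596 = 1/4807.

1/4807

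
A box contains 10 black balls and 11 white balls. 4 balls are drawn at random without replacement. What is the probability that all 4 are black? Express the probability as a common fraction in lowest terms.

There are C(21,4) = 5985 possible selections.
Selections with all black: C(10,4) = 210.
Probability = 210/5985 = 2/57.

2/57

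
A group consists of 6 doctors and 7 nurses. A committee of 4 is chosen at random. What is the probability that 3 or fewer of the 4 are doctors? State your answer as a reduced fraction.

Total selections: C(13,4) = 715.
The complement is exactly 4 doctors: C(6,4)·C(7,0) = 15.
Probability = 1 − 15/715 = 700/715 = 140/143.

140/143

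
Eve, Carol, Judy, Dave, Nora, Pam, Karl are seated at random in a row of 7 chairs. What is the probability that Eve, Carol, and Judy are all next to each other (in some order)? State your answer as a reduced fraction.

There are 7! = 5040 arrangements.
Treat the three as one block: 5! placements × 3! orders within the block = 120·6 = 720.
Probability = 720/5040 = 1/7.

1/7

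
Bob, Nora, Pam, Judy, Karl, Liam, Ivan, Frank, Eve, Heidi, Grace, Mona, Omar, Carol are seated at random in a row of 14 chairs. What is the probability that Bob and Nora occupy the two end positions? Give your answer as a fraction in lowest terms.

1/91

There are 14! = 87178291200 arrangements.
Place Bob and Nora at the ends in 2 ways, arrange the remaining 12 in 12! = 479001600 ways: 2·479001600 = 958003200.
Probability = 958003200/87178291200 = 1/91.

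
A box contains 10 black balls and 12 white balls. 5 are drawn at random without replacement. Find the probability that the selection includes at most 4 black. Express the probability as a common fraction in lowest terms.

207/209

Total selections: C(22,5) = 26334.
The complement is exactly 5 black: C(10,5)·C(12,0) = 252.
Probability = 1 − 252/26334 = 26082/26334 = 207/209.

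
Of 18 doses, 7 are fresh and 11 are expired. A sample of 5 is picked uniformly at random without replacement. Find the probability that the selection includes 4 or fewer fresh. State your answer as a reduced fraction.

Total selections: C(18,5) = 8568.
The complement is exactly 5 fresh: C(7,5)·C(11,0) = 21.
Probability = 1 − 21/8568 = 8547/8568 = 407/408.

407/408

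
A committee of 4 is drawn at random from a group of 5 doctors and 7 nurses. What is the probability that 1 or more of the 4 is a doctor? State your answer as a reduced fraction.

There are C(12,4) = 495 ways to choose the 4.
Favorable selections (1 or more doctor): C(5,1)·C(7,3) + C(5,2)·C(7,2) + C(5,3)·C(7,1) + C(5,4)·C(7,0) = 175 + 210 + 70 + 5 = 460.
Probability = 460/495 = 92/99.

92/99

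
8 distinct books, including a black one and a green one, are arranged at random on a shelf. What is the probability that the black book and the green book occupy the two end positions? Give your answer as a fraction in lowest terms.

1/28

There are 8! = 40320 arrangements.
Place the black book and the green book at the ends in 2 ways, arrange the remaining 6 in 6! = 720 ways: 2·720 = 1440.
Probability = 1440/40320 = 1/28.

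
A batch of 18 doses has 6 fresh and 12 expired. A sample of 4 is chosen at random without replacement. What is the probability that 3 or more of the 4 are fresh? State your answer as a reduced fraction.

1/12

There are C(18,4) = 3060 ways to choose the 4.
Favorable selections (3 or more fresh): C(6,3)·C(12,1) + C(6,4)·C(12,0) = 240 + 15 = 255.
Probability = 255/3060 = 1/12.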